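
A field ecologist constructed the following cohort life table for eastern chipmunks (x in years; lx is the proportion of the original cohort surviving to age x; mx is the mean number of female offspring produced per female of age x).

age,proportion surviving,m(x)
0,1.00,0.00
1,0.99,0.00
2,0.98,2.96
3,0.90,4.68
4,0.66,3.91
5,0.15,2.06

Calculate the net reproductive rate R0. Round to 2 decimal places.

lx·mx by age: 0, 0, 2.9008, 4.212, 2.5806, 0.309
R0 = Σ lx·mx = 10.0024 → 10.00

10.00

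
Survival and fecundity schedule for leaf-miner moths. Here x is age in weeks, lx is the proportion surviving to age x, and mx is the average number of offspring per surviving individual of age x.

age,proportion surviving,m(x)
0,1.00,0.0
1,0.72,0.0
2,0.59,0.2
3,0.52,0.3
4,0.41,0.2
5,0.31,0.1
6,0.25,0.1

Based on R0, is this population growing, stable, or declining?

R0 = Σ lx·mx = 0 + 0 + 0.118 + 0.156 + 0.082 + 0.031 + 0.025 = 0.412
R0 < 1, so the population is declining.

declining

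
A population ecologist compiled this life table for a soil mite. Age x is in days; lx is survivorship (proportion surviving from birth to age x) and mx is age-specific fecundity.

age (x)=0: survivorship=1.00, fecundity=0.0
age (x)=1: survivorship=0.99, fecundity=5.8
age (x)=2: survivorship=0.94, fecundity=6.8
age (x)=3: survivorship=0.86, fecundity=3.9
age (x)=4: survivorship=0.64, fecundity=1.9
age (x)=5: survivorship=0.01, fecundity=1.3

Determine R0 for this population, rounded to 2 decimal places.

16.72

lx·mx by age: 0, 5.742, 6.392, 3.354, 1.216, 0.013
R0 = Σ lx·mx = 16.717 → 16.72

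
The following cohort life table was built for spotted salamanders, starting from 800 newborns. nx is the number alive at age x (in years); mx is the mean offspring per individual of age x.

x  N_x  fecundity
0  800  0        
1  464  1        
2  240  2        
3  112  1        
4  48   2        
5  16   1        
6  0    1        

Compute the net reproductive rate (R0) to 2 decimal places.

1.46

lx = nx/n0 = nx/800: 1, 0.58, 0.3, 0.14, 0.06, 0.02, 0
lx·mx by age: 0, 0.58, 0.6, 0.14, 0.12, 0.02, 0
R0 = Σ lx·mx = 1.46 → 1.46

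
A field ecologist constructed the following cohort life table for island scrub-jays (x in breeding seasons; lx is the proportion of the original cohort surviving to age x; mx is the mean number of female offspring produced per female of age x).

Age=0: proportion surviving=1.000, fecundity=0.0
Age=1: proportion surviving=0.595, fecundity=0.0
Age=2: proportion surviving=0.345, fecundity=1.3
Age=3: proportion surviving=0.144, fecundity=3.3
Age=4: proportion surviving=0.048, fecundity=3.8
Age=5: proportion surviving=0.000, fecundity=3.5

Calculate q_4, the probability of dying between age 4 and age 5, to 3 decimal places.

q_4 = (l_4 − l_5) / l_4 = (0.048 − 0) / 0.048
     = 0.048 / 0.048 = 1 → 1.000

1.000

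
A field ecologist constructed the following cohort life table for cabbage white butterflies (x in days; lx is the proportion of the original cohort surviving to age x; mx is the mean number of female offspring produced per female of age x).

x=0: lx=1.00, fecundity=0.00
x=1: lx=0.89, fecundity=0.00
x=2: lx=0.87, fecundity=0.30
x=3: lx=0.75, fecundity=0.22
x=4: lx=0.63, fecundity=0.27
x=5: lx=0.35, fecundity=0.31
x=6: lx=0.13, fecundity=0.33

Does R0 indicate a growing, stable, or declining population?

R0 = Σ lx·mx = 0 + 0 + 0.261 + 0.165 + 0.1701 + 0.1085 + 0.0429 = 0.7475
R0 < 1, so the population is declining.

declining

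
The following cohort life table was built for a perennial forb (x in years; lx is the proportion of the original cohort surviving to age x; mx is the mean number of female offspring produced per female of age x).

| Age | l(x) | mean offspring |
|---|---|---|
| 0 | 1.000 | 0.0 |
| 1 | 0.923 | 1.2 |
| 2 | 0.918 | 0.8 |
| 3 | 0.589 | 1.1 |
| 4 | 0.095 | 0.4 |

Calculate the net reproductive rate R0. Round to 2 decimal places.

lx·mx by age: 0, 1.1076, 0.7344, 0.6479, 0.038
R0 = Σ lx·mx = 2.5279 → 2.53

2.53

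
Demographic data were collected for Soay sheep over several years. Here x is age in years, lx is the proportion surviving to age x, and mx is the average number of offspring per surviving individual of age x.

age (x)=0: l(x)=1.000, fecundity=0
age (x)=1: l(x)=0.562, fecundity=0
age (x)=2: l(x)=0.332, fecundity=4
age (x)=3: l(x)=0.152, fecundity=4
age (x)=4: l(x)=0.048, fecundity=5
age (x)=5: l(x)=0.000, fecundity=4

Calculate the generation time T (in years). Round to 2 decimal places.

2.50

lx·mx: 0, 0, 1.328, 0.608, 0.24, 0 → R0 = 2.176
x·lx·mx: 0, 0, 2.656, 1.824, 0.96, 0 → Σ = 5.44
T = 5.44 / 2.176 = 2.5 → 2.50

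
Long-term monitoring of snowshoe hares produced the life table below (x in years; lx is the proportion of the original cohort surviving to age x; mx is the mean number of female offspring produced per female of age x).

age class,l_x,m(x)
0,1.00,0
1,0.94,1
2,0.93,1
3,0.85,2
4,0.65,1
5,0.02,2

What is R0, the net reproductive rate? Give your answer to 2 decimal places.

4.26

lx·mx by age: 0, 0.94, 0.93, 1.7, 0.65, 0.04
R0 = Σ lx·mx = 4.26 → 4.26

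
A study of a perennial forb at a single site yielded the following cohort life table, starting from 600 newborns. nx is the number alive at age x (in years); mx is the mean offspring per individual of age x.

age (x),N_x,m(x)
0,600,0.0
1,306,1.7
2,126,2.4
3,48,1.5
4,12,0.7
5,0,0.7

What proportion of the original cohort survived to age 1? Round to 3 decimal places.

0.510

l_1 = n_1/n_0 = 306/600 = 0.51 → 0.510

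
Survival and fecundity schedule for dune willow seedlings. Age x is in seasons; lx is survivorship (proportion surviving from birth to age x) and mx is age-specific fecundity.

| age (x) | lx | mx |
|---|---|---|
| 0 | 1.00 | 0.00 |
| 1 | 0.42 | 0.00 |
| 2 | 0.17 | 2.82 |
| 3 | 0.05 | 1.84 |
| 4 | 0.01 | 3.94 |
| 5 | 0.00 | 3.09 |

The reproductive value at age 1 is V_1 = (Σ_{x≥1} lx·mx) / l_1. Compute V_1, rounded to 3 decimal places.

1.454

lx·mx for x ≥ 1: 0, 0.4794, 0.092, 0.0394, 0 → sum = 0.6108
V_1 = 0.6108 / l_1 = 0.6108 / 0.42 = 1.454286… → 1.454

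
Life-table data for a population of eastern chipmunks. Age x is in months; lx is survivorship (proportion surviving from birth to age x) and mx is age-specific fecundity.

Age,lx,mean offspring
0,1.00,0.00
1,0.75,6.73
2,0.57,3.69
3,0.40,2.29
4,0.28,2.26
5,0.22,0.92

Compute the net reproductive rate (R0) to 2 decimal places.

lx·mx by age: 0, 5.0475, 2.1033, 0.916, 0.6328, 0.2024
R0 = Σ lx·mx = 8.902 → 8.90

8.90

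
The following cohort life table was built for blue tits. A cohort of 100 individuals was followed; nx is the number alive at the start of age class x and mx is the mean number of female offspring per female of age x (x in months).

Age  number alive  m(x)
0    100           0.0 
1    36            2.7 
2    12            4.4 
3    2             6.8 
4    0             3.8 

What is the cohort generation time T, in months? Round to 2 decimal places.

lx = nx/n0 = nx/100: 1, 0.36, 0.12, 0.02, 0
lx·mx: 0, 0.972, 0.528, 0.136, 0 → R0 = 1.636
x·lx·mx: 0, 0.972, 1.056, 0.408, 0 → Σ = 2.436
T = 2.436 / 1.636 = 1.488998… → 1.49

1.49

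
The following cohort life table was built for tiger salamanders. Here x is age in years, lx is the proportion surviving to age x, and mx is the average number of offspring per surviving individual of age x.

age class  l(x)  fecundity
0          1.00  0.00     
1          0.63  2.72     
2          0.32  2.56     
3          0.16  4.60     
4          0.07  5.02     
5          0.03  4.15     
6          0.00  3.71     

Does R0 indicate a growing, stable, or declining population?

R0 = Σ lx·mx = 0 + 1.7136 + 0.8192 + 0.736 + 0.3514 + 0.1245 + 0 = 3.7447
R0 > 1, so the population is growing.

growing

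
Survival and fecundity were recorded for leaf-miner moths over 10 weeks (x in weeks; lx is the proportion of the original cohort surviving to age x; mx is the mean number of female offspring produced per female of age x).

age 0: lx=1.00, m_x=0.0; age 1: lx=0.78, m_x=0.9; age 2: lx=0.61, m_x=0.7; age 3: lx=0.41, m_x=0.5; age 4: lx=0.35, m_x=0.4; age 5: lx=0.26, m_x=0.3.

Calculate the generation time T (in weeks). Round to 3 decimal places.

2.011

lx·mx: 0, 0.702, 0.427, 0.205, 0.14, 0.078 → R0 = 1.552
x·lx·mx: 0, 0.702, 0.854, 0.615, 0.56, 0.39 → Σ = 3.121
T = 3.121 / 1.552 = 2.010954… → 2.011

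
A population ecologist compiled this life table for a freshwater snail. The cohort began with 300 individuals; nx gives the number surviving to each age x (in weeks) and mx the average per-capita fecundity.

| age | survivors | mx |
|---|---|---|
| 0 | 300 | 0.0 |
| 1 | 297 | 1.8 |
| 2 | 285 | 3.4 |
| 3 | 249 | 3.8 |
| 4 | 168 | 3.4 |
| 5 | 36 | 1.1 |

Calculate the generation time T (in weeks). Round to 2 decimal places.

2.55

lx = nx/n0 = nx/300: 1, 0.99, 0.95, 0.83, 0.56, 0.12
lx·mx: 0, 1.782, 3.23, 3.154, 1.904, 0.132 → R0 = 10.202
x·lx·mx: 0, 1.782, 6.46, 9.462, 7.616, 0.66 → Σ = 25.98
T = 25.98 / 10.202 = 2.546559… → 2.55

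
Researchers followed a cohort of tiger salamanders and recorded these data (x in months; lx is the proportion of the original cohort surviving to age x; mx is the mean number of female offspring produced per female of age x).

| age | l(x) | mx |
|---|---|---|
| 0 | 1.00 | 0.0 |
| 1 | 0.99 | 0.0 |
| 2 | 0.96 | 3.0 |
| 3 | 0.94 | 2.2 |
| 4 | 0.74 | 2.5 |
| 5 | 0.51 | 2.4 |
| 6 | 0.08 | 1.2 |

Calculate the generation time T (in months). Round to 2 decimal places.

lx·mx: 0, 0, 2.88, 2.068, 1.85, 1.224, 0.096 → R0 = 8.118
x·lx·mx: 0, 0, 5.76, 6.204, 7.4, 6.12, 0.576 → Σ = 26.06
T = 26.06 / 8.118 = 3.21015… → 3.21

3.21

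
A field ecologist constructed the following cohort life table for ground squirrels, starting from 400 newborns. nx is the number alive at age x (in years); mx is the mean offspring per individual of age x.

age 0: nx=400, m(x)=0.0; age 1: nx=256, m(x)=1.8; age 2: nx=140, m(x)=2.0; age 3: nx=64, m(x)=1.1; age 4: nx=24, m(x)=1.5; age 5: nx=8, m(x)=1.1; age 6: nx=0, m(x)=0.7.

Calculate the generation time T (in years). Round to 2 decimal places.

lx = nx/n0 = nx/400: 1, 0.64, 0.35, 0.16, 0.06, 0.02, 0
lx·mx: 0, 1.152, 0.7, 0.176, 0.09, 0.022, 0 → R0 = 2.14
x·lx·mx: 0, 1.152, 1.4, 0.528, 0.36, 0.11, 0 → Σ = 3.55
T = 3.55 / 2.14 = 1.658879… → 1.66

1.66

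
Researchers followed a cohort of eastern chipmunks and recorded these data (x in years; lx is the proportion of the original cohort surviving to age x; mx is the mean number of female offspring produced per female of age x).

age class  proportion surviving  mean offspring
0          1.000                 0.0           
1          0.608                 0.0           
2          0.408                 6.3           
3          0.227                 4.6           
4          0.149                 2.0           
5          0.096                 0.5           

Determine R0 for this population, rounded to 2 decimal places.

lx·mx by age: 0, 0, 2.5704, 1.0442, 0.298, 0.048
R0 = Σ lx·mx = 3.9606 → 3.96

3.96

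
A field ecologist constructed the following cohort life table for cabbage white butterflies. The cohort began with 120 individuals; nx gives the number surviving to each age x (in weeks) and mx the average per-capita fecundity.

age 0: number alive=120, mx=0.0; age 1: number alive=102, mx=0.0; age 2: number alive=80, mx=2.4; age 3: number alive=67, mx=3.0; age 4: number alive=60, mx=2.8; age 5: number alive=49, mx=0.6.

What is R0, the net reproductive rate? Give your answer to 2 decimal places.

lx = nx/n0 = nx/120: 1, 0.85, 0.66667…, 0.55833…, 0.5, 0.40833…
lx·mx by age: 0, 0, 1.6…, 1.675…, 1.4, 0.245…
R0 = Σ lx·mx = 4.92… → 4.92

4.92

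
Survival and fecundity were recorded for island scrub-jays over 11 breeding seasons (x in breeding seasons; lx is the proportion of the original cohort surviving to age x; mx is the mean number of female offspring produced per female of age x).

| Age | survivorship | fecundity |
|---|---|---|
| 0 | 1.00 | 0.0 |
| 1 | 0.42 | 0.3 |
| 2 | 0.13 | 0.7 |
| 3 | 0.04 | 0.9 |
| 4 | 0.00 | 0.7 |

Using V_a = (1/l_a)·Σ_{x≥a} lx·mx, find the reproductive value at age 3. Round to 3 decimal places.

0.900

lx·mx for x ≥ 3: 0.036, 0 → sum = 0.036
V_3 = 0.036 / l_3 = 0.036 / 0.04 = 0.9 → 0.900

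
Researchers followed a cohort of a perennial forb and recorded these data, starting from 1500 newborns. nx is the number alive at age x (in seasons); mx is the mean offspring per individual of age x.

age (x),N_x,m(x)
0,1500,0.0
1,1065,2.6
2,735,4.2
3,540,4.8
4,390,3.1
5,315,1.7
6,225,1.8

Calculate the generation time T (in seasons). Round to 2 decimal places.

lx = nx/n0 = nx/1500: 1, 0.71, 0.49, 0.36, 0.26, 0.21, 0.15
lx·mx: 0, 1.846, 2.058, 1.728, 0.806, 0.357, 0.27 → R0 = 7.065
x·lx·mx: 0, 1.846, 4.116, 5.184, 3.224, 1.785, 1.62 → Σ = 17.775
T = 17.775 / 7.065 = 2.515924… → 2.52

2.52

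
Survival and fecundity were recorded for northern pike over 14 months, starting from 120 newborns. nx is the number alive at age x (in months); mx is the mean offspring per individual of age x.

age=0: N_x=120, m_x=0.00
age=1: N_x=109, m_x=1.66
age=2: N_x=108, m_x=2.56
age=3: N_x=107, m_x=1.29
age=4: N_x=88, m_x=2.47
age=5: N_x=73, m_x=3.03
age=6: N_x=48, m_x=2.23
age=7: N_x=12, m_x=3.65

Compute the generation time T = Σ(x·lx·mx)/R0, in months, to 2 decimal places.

lx = nx/n0 = nx/120: 1, 0.90833…, 0.9, 0.89167…, 0.73333…, 0.60833…, 0.4, 0.1
lx·mx: 0, 1.507833…, 2.304, 1.15025…, 1.811333…, 1.84325…, 0.892, 0.365 → R0 = 9.873667…
x·lx·mx: 0, 1.507833…, 4.608, 3.45075…, 7.245333…, 9.21625…, 5.352, 2.555 → Σ = 33.935167…
T = 33.935167… / 9.873667… = 3.436937… → 3.44

3.44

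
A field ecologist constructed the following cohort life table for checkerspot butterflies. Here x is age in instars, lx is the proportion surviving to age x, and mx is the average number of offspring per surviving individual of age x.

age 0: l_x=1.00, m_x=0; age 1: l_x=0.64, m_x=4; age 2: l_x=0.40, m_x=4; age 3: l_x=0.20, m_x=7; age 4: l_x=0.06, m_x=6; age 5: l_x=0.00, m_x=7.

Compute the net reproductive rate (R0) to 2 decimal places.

5.92

lx·mx by age: 0, 2.56, 1.6, 1.4, 0.36, 0
R0 = Σ lx·mx = 5.92 → 5.92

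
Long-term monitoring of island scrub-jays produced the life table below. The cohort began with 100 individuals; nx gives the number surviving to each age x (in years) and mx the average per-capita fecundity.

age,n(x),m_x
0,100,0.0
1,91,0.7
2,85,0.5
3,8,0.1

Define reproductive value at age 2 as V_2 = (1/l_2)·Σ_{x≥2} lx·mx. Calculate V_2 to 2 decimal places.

0.51

lx = nx/n0 = nx/100: 1, 0.91, 0.85, 0.08
lx·mx for x ≥ 2: 0.425, 0.008 → sum = 0.433
V_2 = 0.433 / l_2 = 0.433 / 0.85 = 0.509412… → 0.51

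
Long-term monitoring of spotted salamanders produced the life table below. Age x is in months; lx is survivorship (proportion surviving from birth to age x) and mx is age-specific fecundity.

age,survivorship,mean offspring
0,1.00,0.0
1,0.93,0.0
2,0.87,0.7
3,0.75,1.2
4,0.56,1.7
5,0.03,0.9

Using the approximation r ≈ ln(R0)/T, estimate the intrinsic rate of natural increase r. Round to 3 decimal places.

0.288

R0 = Σ lx·mx = 0 + 0 + 0.609 + 0.9 + 0.952 + 0.027 = 2.488
Σ x·lx·mx = 7.861; T = 7.861/2.488 = 3.15957…
r ≈ ln(R0)/T = ln(2.488)/3.15957… = 0.28848… → 0.288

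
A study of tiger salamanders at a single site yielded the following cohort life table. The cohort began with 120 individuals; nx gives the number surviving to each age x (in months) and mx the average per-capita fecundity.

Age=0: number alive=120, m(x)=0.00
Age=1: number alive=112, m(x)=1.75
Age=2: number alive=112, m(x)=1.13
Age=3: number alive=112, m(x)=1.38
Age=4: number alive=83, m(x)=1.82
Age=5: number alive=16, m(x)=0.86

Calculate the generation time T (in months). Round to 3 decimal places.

2.470

lx = nx/n0 = nx/120: 1, 0.93333…, 0.93333…, 0.93333…, 0.69167…, 0.13333…
lx·mx: 0, 1.633333…, 1.054667…, 1.288…, 1.258833…, 0.114667… → R0 = 5.3495…
x·lx·mx: 0, 1.633333…, 2.109333…, 3.864…, 5.035333…, 0.573333… → Σ = 13.215333…
T = 13.215333… / 5.3495… = 2.470387… → 2.470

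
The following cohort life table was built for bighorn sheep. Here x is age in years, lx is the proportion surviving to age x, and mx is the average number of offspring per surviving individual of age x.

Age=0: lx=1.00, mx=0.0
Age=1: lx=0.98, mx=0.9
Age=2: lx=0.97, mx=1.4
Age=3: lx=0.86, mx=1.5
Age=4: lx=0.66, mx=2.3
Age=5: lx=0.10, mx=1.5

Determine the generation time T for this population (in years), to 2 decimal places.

2.75

lx·mx: 0, 0.882, 1.358, 1.29, 1.518, 0.15 → R0 = 5.198
x·lx·mx: 0, 0.882, 2.716, 3.87, 6.072, 0.75 → Σ = 14.29
T = 14.29 / 5.198 = 2.749134… → 2.75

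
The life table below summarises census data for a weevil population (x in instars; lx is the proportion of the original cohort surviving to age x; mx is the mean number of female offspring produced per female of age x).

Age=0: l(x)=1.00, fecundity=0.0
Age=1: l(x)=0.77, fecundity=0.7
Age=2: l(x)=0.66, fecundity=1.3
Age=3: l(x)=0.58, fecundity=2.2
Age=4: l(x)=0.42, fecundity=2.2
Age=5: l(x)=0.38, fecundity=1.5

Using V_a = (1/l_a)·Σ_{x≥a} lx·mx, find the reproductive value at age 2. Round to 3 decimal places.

5.497

lx·mx for x ≥ 2: 0.858, 1.276, 0.924, 0.57 → sum = 3.628
V_2 = 3.628 / l_2 = 3.628 / 0.66 = 5.49697… → 5.497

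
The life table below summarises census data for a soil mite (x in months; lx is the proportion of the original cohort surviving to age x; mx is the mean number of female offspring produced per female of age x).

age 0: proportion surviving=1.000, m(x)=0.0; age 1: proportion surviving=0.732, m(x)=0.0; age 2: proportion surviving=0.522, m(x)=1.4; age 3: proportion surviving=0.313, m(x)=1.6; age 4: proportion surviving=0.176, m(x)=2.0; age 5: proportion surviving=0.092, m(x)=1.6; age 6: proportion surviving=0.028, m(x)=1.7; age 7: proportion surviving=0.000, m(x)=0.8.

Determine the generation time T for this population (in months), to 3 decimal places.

lx·mx: 0, 0, 0.7308, 0.5008, 0.352, 0.1472, 0.0476, 0 → R0 = 1.7784
x·lx·mx: 0, 0, 1.4616, 1.5024, 1.408, 0.736, 0.2856, 0 → Σ = 5.3936
T = 5.3936 / 1.7784 = 3.032839… → 3.033

3.033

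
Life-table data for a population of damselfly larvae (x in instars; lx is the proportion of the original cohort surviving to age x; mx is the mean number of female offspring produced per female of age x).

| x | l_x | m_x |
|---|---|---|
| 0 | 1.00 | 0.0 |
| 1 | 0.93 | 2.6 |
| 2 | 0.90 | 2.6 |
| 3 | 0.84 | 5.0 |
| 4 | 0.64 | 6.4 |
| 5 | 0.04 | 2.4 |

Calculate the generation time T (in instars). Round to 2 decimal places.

2.78

lx·mx: 0, 2.418, 2.34, 4.2, 4.096, 0.096 → R0 = 13.15
x·lx·mx: 0, 2.418, 4.68, 12.6, 16.384, 0.48 → Σ = 36.562
T = 36.562 / 13.15 = 2.78038… → 2.78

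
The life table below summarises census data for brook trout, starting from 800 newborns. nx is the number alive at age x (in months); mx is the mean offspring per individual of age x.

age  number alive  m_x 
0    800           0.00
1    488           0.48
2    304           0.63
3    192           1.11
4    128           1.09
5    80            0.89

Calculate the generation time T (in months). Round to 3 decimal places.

2.555

lx = nx/n0 = nx/800: 1, 0.61, 0.38, 0.24, 0.16, 0.1
lx·mx: 0, 0.2928, 0.2394, 0.2664, 0.1744, 0.089 → R0 = 1.062
x·lx·mx: 0, 0.2928, 0.4788, 0.7992, 0.6976, 0.445 → Σ = 2.7134
T = 2.7134 / 1.062 = 2.554991… → 2.555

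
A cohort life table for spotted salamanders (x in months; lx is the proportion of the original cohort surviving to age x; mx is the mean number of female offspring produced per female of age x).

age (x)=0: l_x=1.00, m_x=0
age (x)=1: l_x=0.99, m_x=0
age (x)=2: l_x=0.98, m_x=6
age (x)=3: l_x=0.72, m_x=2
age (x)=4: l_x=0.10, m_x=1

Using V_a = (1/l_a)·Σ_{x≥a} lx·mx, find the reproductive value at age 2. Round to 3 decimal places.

7.571

lx·mx for x ≥ 2: 5.88, 1.44, 0.1 → sum = 7.42
V_2 = 7.42 / l_2 = 7.42 / 0.98 = 7.571429… → 7.571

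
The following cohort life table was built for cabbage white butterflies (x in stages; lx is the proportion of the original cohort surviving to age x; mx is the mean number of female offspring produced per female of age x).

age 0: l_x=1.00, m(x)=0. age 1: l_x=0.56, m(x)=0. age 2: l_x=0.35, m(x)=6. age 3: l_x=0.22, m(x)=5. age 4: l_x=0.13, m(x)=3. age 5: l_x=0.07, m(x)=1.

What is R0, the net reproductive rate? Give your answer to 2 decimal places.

lx·mx by age: 0, 0, 2.1, 1.1, 0.39, 0.07
R0 = Σ lx·mx = 3.66 → 3.66

3.66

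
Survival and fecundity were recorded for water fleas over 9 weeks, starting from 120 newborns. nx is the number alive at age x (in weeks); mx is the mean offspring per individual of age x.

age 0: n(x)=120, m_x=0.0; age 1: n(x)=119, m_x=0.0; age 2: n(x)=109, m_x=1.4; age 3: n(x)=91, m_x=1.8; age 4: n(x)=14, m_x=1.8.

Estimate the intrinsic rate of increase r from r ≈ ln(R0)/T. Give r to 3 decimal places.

0.398

lx = nx/n0 = nx/120: 1, 0.99167…, 0.90833…, 0.75833…, 0.11667…
R0 = Σ lx·mx = 0 + 0 + 1.27167… + 1.365… + 0.21… = 2.846667…
Σ x·lx·mx = 7.478333…; T = 7.478333…/2.846667… = 2.62705…
r ≈ ln(R0)/T = ln(2.846667…)/2.62705… = 0.39822… → 0.398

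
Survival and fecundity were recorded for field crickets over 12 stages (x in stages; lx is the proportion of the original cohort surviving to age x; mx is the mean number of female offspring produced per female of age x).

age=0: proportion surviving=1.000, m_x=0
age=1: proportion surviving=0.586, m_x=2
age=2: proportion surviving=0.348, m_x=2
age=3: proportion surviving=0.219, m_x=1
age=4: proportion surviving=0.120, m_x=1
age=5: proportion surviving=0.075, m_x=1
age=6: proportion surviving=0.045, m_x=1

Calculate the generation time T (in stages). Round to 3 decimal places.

lx·mx: 0, 1.172, 0.696, 0.219, 0.12, 0.075, 0.045 → R0 = 2.327
x·lx·mx: 0, 1.172, 1.392, 0.657, 0.48, 0.375, 0.27 → Σ = 4.346
T = 4.346 / 2.327 = 1.867641… → 1.868

1.868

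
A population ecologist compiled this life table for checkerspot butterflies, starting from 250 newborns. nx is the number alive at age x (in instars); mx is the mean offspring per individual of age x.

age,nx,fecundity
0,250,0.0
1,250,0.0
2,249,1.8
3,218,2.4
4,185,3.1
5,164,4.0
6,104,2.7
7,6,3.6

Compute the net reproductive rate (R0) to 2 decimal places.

10.01

lx = nx/n0 = nx/250: 1, 1, 0.996, 0.872, 0.74, 0.656, 0.416, 0.024
lx·mx by age: 0, 0, 1.7928, 2.0928, 2.294, 2.624, 1.1232, 0.0864
R0 = Σ lx·mx = 10.0132 → 10.01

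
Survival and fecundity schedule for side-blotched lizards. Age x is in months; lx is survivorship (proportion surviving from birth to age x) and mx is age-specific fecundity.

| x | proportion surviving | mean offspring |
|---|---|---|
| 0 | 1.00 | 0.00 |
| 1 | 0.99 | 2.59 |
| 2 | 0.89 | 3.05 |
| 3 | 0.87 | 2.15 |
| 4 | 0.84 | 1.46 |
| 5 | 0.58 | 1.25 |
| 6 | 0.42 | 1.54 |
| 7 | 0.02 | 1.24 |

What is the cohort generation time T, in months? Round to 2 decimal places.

2.68

lx·mx: 0, 2.5641, 2.7145, 1.8705, 1.2264, 0.725, 0.6468, 0.0248 → R0 = 9.7721
x·lx·mx: 0, 2.5641, 5.429, 5.6115, 4.9056, 3.625, 3.8808, 0.1736 → Σ = 26.1896
T = 26.1896 / 9.7721 = 2.680038… → 2.68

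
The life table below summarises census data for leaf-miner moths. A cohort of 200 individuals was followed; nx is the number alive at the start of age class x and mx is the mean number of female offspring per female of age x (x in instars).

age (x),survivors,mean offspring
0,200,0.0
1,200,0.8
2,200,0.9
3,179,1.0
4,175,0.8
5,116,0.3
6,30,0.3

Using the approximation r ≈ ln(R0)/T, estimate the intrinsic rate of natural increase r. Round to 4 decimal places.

0.4787

lx = nx/n0 = nx/200: 1, 1, 1, 0.895, 0.875, 0.58, 0.15
R0 = Σ lx·mx = 0 + 0.8 + 0.9 + 0.895 + 0.7 + 0.174 + 0.045 = 3.514
Σ x·lx·mx = 9.225; T = 9.225/3.514 = 2.62521…
r ≈ ln(R0)/T = ln(3.514)/2.62521… = 0.478725… → 0.4787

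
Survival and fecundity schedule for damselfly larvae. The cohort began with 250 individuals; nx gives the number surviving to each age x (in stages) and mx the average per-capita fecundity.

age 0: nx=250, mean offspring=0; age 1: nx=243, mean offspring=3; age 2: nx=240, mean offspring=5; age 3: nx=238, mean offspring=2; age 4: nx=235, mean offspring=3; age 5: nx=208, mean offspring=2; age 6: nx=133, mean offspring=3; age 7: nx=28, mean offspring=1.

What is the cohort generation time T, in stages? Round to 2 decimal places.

lx = nx/n0 = nx/250: 1, 0.972, 0.96, 0.952, 0.94, 0.832, 0.532, 0.112
lx·mx: 0, 2.916, 4.8, 1.904, 2.82, 1.664, 1.596, 0.112 → R0 = 15.812
x·lx·mx: 0, 2.916, 9.6, 5.712, 11.28, 8.32, 9.576, 0.784 → Σ = 48.188
T = 48.188 / 15.812 = 3.047559… → 3.05

3.05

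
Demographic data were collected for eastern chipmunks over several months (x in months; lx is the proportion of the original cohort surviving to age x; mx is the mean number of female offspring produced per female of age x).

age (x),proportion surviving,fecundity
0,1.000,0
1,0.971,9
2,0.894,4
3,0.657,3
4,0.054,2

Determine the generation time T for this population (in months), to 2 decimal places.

lx·mx: 0, 8.739, 3.576, 1.971, 0.108 → R0 = 14.394
x·lx·mx: 0, 8.739, 7.152, 5.913, 0.432 → Σ = 22.236
T = 22.236 / 14.394 = 1.54481… → 1.54

1.54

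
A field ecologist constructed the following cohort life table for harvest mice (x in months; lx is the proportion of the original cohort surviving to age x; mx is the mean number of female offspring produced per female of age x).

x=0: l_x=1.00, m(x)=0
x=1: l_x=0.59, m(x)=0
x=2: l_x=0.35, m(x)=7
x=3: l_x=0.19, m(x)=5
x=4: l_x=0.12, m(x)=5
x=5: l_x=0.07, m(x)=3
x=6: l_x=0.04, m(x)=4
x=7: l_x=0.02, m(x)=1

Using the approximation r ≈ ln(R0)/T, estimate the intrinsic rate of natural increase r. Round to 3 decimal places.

R0 = Σ lx·mx = 0 + 0 + 2.45 + 0.95 + 0.6 + 0.21 + 0.16 + 0.02 = 4.39
Σ x·lx·mx = 12.3; T = 12.3/4.39 = 2.80182…
r ≈ ln(R0)/T = ln(4.39)/2.80182… = 0.52799… → 0.528

0.528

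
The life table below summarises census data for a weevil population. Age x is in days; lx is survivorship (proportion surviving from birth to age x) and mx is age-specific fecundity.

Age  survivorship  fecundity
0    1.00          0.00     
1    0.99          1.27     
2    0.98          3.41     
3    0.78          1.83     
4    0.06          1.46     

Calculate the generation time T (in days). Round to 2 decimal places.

2.06

lx·mx: 0, 1.2573, 3.3418, 1.4274, 0.0876 → R0 = 6.1141
x·lx·mx: 0, 1.2573, 6.6836, 4.2822, 0.3504 → Σ = 12.5735
T = 12.5735 / 6.1141 = 2.056476… → 2.06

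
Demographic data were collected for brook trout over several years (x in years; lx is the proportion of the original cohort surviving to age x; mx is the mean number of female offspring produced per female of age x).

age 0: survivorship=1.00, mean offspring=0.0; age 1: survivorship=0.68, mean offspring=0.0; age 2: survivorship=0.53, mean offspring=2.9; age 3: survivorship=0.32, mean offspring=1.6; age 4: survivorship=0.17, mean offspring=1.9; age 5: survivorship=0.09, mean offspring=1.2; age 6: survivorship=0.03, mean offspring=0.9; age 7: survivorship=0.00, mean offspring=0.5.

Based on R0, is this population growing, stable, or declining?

growing

R0 = Σ lx·mx = 0 + 0 + 1.537 + 0.512 + 0.323 + 0.108 + 0.027 + 0 = 2.507
R0 > 1, so the population is growing.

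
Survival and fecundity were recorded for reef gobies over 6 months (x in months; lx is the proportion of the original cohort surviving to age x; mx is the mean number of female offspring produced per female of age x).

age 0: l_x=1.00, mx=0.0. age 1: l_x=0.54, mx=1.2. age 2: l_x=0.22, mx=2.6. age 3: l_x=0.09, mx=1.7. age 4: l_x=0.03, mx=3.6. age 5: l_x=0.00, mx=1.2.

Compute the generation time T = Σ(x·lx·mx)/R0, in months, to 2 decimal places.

1.81

lx·mx: 0, 0.648, 0.572, 0.153, 0.108, 0 → R0 = 1.481
x·lx·mx: 0, 0.648, 1.144, 0.459, 0.432, 0 → Σ = 2.683
T = 2.683 / 1.481 = 1.811614… → 1.81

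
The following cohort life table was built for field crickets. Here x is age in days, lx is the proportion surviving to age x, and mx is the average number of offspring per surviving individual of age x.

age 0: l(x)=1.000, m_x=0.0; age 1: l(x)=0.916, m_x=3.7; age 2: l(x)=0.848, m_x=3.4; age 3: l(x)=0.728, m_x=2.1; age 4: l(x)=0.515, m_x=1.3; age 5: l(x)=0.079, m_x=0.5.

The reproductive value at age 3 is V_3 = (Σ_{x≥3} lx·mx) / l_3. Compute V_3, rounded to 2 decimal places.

3.07

lx·mx for x ≥ 3: 1.5288, 0.6695, 0.0395 → sum = 2.2378
V_3 = 2.2378 / l_3 = 2.2378 / 0.728 = 3.073901… → 3.07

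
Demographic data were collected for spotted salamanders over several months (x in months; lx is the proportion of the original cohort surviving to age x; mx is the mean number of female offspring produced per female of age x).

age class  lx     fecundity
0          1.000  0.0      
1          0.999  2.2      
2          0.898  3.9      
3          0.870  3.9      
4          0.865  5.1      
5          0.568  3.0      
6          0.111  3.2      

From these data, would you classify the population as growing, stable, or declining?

growing

R0 = Σ lx·mx = 0 + 2.1978 + 3.5022 + 3.393 + 4.4115 + 1.704 + 0.3552 = 15.5637
R0 > 1, so the population is growing.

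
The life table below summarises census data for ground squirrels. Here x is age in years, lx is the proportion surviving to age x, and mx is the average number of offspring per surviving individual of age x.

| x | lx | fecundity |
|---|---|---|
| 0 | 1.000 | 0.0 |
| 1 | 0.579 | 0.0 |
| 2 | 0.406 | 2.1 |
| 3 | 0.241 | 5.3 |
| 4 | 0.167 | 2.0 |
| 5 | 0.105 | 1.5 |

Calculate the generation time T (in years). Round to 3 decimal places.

2.922

lx·mx: 0, 0, 0.8526, 1.2773, 0.334, 0.1575 → R0 = 2.6214
x·lx·mx: 0, 0, 1.7052, 3.8319, 1.336, 0.7875 → Σ = 7.6606
T = 7.6606 / 2.6214 = 2.922332… → 2.922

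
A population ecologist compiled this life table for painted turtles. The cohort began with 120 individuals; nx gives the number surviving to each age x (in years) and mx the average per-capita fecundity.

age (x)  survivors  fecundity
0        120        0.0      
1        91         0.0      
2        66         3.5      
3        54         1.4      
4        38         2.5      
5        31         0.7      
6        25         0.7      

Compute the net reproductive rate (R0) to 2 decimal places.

3.67

lx = nx/n0 = nx/120: 1, 0.75833…, 0.55, 0.45, 0.31667…, 0.25833…, 0.20833…
lx·mx by age: 0, 0, 1.925, 0.63, 0.791667…, 0.180833…, 0.145833…
R0 = Σ lx·mx = 3.673333… → 3.67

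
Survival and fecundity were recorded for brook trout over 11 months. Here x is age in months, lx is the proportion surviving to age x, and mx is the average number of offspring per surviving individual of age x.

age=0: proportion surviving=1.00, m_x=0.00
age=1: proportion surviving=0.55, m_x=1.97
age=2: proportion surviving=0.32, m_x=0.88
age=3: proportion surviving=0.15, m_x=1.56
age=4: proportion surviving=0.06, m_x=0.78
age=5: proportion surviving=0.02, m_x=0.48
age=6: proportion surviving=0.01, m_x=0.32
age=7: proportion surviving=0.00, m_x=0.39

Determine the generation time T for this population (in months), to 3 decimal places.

lx·mx: 0, 1.0835, 0.2816, 0.234, 0.0468, 0.0096, 0.0032, 0 → R0 = 1.6587
x·lx·mx: 0, 1.0835, 0.5632, 0.702, 0.1872, 0.048, 0.0192, 0 → Σ = 2.6031
T = 2.6031 / 1.6587 = 1.569362… → 1.569

1.569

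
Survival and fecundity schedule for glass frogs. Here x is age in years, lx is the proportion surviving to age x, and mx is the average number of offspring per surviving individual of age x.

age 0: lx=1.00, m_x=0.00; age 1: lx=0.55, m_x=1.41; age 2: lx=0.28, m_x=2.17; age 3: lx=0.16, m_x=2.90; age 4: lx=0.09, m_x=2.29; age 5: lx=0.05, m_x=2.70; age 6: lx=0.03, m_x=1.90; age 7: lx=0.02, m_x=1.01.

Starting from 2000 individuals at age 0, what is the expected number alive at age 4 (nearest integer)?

Expected survivors = N0 · l_4 = 2000 × 0.09 = 180 → 180

180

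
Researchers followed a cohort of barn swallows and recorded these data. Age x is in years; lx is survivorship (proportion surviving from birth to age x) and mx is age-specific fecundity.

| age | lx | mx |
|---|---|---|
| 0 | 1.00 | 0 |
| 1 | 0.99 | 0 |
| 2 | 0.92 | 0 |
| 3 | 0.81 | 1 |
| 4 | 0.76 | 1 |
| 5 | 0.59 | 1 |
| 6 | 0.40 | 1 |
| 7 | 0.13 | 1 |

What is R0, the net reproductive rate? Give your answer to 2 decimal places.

lx·mx by age: 0, 0, 0, 0.81, 0.76, 0.59, 0.4, 0.13
R0 = Σ lx·mx = 2.69 → 2.69

2.69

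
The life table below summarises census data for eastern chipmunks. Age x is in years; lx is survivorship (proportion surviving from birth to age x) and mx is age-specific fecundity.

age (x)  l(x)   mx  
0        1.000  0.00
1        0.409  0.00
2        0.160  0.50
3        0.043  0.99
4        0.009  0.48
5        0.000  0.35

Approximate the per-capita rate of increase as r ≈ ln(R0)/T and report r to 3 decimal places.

-0.859

R0 = Σ lx·mx = 0 + 0 + 0.08 + 0.04257 + 0.00432 + 0 = 0.12689
Σ x·lx·mx = 0.30499; T = 0.30499/0.12689 = 2.40358…
r ≈ ln(R0)/T = ln(0.12689)/2.40358… = -0.8589… → -0.859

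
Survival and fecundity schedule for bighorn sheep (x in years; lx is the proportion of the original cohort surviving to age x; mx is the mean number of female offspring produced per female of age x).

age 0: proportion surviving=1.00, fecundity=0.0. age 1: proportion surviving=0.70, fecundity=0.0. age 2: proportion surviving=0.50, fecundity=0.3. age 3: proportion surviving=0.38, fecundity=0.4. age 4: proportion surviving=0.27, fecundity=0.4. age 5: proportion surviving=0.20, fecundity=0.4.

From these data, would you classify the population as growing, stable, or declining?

declining

R0 = Σ lx·mx = 0 + 0 + 0.15 + 0.152 + 0.108 + 0.08 = 0.49
R0 < 1, so the population is declining.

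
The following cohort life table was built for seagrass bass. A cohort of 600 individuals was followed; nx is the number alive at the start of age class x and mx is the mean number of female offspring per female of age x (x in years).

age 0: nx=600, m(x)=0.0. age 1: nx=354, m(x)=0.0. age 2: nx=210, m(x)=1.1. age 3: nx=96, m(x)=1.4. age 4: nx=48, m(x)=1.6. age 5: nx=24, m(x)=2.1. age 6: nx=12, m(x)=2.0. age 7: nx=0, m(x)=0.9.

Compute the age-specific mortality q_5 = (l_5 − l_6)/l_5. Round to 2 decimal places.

0.50

lx = nx/n0 = nx/600: 1, 0.59, 0.35, 0.16, 0.08, 0.04, 0.02, 0
q_5 = (l_5 − l_6) / l_5 = (0.04 − 0.02) / 0.04
     = 0.02 / 0.04 = 0.5 → 0.50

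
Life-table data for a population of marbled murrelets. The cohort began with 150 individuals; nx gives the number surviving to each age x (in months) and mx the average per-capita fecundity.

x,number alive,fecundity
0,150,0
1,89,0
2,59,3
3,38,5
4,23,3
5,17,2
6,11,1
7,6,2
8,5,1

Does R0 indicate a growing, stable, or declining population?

growing

lx = nx/n0 = nx/150: 1, 0.59333…, 0.39333…, 0.25333…, 0.15333…, 0.11333…, 0.07333…, 0.04, 0.03333…
R0 = Σ lx·mx = 0 + 0 + 1.18… + 1.266667… + 0.46… + 0.226667… + 0.073333… + 0.08 + 0.033333… = 3.32…
R0 > 1, so the population is growing.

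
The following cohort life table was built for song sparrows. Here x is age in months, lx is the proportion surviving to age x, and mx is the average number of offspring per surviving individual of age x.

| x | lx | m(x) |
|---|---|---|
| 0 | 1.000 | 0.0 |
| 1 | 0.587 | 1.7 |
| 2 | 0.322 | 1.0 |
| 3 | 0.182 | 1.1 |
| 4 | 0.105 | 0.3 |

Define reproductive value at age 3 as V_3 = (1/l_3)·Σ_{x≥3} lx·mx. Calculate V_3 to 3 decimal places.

1.273

lx·mx for x ≥ 3: 0.2002, 0.0315 → sum = 0.2317
V_3 = 0.2317 / l_3 = 0.2317 / 0.182 = 1.273077… → 1.273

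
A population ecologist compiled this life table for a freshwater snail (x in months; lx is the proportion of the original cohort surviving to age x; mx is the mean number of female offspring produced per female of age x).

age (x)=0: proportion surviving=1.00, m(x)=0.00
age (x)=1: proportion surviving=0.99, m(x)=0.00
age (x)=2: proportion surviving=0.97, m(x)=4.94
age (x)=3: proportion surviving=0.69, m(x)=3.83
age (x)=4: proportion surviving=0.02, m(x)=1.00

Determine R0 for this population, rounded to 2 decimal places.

7.45

lx·mx by age: 0, 0, 4.7918, 2.6427, 0.02
R0 = Σ lx·mx = 7.4545 → 7.45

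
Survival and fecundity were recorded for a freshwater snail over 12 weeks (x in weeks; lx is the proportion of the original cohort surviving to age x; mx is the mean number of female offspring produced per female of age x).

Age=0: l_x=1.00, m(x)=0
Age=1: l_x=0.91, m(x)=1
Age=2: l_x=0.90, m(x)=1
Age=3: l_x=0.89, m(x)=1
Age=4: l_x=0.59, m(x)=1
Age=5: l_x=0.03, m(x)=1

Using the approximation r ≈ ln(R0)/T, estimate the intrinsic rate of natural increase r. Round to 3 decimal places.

0.505

R0 = Σ lx·mx = 0 + 0.91 + 0.9 + 0.89 + 0.59 + 0.03 = 3.32
Σ x·lx·mx = 7.89; T = 7.89/3.32 = 2.37651…
r ≈ ln(R0)/T = ln(3.32)/2.37651… = 0.50493… → 0.505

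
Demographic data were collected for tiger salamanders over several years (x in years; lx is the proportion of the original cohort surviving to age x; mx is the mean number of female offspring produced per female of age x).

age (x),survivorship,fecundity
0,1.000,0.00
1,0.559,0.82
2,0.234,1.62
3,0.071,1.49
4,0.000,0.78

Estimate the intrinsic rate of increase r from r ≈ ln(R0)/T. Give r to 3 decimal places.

-0.036

R0 = Σ lx·mx = 0 + 0.45838 + 0.37908 + 0.10579 + 0 = 0.94325
Σ x·lx·mx = 1.53391; T = 1.53391/0.94325 = 1.6262…
r ≈ ln(R0)/T = ln(0.94325)/1.6262… = -0.03593… → -0.036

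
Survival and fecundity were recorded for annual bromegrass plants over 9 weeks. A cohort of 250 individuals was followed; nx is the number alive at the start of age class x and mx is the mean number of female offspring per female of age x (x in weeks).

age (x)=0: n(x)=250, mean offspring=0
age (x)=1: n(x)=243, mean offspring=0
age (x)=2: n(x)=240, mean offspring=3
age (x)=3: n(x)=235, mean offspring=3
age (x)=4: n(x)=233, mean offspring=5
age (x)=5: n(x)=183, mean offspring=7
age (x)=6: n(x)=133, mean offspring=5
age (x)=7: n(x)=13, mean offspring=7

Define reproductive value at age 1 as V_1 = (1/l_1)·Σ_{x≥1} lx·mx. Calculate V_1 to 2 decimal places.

lx = nx/n0 = nx/250: 1, 0.972, 0.96, 0.94, 0.932, 0.732, 0.532, 0.052
lx·mx for x ≥ 1: 0, 2.88, 2.82, 4.66, 5.124, 2.66, 0.364 → sum = 18.508
V_1 = 18.508 / l_1 = 18.508 / 0.972 = 19.041152… → 19.04

19.04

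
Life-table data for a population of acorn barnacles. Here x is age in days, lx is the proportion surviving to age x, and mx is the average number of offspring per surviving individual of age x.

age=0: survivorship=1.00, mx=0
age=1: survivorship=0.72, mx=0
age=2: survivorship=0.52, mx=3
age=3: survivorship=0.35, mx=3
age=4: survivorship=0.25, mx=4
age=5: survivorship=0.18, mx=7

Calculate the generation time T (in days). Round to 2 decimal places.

lx·mx: 0, 0, 1.56, 1.05, 1, 1.26 → R0 = 4.87
x·lx·mx: 0, 0, 3.12, 3.15, 4, 6.3 → Σ = 16.57
T = 16.57 / 4.87 = 3.402464… → 3.40

3.40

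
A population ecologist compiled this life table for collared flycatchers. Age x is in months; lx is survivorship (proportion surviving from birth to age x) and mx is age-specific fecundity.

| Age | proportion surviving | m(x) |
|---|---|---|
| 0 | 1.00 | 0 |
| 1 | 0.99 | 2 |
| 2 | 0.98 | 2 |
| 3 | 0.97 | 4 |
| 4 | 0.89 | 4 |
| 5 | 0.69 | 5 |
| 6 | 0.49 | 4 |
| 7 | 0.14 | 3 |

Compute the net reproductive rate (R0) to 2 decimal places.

lx·mx by age: 0, 1.98, 1.96, 3.88, 3.56, 3.45, 1.96, 0.42
R0 = Σ lx·mx = 17.21 → 17.21

17.21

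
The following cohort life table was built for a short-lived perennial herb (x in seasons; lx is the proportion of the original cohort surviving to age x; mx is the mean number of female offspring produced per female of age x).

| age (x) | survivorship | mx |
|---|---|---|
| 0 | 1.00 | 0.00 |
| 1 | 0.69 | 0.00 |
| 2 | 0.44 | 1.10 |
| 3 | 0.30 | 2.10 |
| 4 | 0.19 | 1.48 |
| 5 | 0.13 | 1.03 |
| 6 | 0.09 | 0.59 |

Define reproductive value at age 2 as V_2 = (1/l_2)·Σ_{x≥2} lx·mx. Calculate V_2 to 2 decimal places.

3.60

lx·mx for x ≥ 2: 0.484, 0.63, 0.2812, 0.1339, 0.0531 → sum = 1.5822
V_2 = 1.5822 / l_2 = 1.5822 / 0.44 = 3.595909… → 3.60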